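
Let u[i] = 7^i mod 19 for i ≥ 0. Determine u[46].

7

We have u[0] = 1; u[1] = 7; u[2] = 11; u[3] = 1.
The sequence repeats with period 3.
(46 - 0) mod 3 = 1, so u[46] = u[1] = 7.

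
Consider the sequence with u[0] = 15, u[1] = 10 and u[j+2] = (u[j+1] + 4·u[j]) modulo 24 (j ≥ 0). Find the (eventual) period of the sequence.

8

Listing terms: u[0] = 15,  u[1] = 10,  u[2] = 22,  u[3] = 14,  u[4] = 6,  u[5] = 14,  u[6] = 14,  u[7] = 22,  u[8] = 6,  u[9] = 22,  u[10] = 22,  u[11] = 14.
Since (u[10], u[11]) = (u[2], u[3]) = (22, 14) (two consecutive terms determine the rest), the sequence is eventually periodic: after a pre-period of length 2 it cycles with period 8.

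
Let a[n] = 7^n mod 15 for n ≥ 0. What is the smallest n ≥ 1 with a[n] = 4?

Computing terms: a[0] = 1, a[1] = 7, a[2] = 4, a[3] = 13, a[4] = 1.
The sequence repeats with period 4.
The value 4 first appears (with n ≥ 1) at a[2].

2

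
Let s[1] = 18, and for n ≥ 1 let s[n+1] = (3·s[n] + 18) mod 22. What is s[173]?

s[1] = 18, s[2] = 6, s[3] = 14, s[4] = 16, s[5] = 0, s[6] = 18.
Since s[6] = s[1] = 18, the sequence is periodic with period 5.
(173 - 1) mod 5 = 2, so s[173] = s[3] = 14.

14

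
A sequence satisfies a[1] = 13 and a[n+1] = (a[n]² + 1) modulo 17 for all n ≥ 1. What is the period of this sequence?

a[1] = 13; a[2] = 0; a[3] = 1; a[4] = 2; a[5] = 5; a[6] = 9; a[7] = 14; a[8] = 10; a[9] = 16; a[10] = 2.
Since a[10] = a[4] = 2, the sequence is eventually periodic: after a pre-period of length 3 it cycles with period 6.

6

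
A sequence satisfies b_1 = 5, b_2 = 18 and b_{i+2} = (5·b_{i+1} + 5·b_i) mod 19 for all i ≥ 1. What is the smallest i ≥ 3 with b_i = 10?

Computing terms: b_1 = 5,  b_2 = 18,  b_3 = 1,  b_4 = 0,  b_5 = 5,  b_6 = 6,  b_7 = 17,  b_8 = 1,  b_9 = 14,  b_{10} = 18,  b_{11} = 8,  b_{12} = 16,  b_{13} = 6,  b_{14} = 15,  b_{15} = 10,  b_{16} = 11,  b_{17} = 10,  b_{18} = 10,  b_{19} = 5,  b_{20} = 18.
Since (b_{19}, b_{20}) = (b_1, b_2) = (5, 18) (two consecutive terms determine the rest), the sequence is periodic with period 18.
The value 10 first appears (with i ≥ 3) at b_{15}.

15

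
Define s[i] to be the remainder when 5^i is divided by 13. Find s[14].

Listing terms: s[0] = 1; s[1] = 5; s[2] = 12; s[3] = 8; s[4] = 1.
The sequence repeats with period 4.
So s[14] = s[0 + ((14-0) mod 4)] = s[2] = 12.

12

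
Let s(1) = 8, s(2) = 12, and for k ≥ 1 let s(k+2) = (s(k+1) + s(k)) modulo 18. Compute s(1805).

16

s(1) = 8,  s(2) = 12,  s(3) = 2,  s(4) = 14,  s(5) = 16,  s(6) = 12,  s(7) = 10,  s(8) = 4,  s(9) = 14,  s(10) = 0,  s(11) = 14,  s(12) = 14,  s(13) = 10,  s(14) = 6,  s(15) = 16,  s(16) = 4,  s(17) = 2,  s(18) = 6,  s(19) = 8,  s(20) = 14,  s(21) = 4,  s(22) = 0,  s(23) = 4,  s(24) = 4,  s(25) = 8,  s(26) = 12.
Since (s(25), s(26)) = (s(1), s(2)) = (8, 12) (two consecutive terms determine the rest), the sequence is periodic with period 24.
(1805 - 1) mod 24 = 4, so s(1805) = s(5) = 16.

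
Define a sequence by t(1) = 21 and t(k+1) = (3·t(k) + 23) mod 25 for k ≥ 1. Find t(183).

We have t(1) = 21,  t(2) = 11,  t(3) = 6,  t(4) = 16,  t(5) = 21.
Since t(5) = t(1) = 21, the sequence is periodic with period 4.
(183 - 1) mod 4 = 2, so t(183) = t(3) = 6.

6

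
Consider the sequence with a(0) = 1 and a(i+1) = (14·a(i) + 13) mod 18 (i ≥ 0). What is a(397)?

9

Listing terms: a(0) = 1; a(1) = 9; a(2) = 13; a(3) = 15; a(4) = 7; a(5) = 3; a(6) = 1.
Since a(6) = a(0) = 1, the sequence is periodic with period 6.
(397 - 0) mod 6 = 1, so a(397) = a(1) = 9.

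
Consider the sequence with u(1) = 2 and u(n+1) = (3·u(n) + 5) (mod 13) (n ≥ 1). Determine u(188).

11

u(1) = 2; u(2) = 11; u(3) = 12; u(4) = 2.
Since u(4) = u(1) = 2, the sequence is periodic with period 3.
(188 - 1) mod 3 = 1, so u(188) = u(2) = 11.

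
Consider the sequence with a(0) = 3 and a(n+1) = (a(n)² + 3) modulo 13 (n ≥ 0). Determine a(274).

0

Computing terms: a(0) = 3; a(1) = 12; a(2) = 4; a(3) = 6; a(4) = 0; a(5) = 3.
Since a(5) = a(0) = 3, the sequence is periodic with period 5.
(274 - 0) mod 5 = 4, so a(274) = a(4) = 0.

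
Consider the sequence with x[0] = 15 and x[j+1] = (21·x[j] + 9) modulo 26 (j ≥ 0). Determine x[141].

12

We have x[0] = 15; x[1] = 12; x[2] = 1; x[3] = 4; x[4] = 15.
Since x[4] = x[0] = 15, the sequence is periodic with period 4.
(141 - 0) mod 4 = 1, so x[141] = x[1] = 12.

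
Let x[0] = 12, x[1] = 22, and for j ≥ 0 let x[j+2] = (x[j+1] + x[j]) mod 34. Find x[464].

28

We have x[0] = 12,  x[1] = 22,  x[2] = 0,  x[3] = 22,  x[4] = 22,  x[5] = 10,  x[6] = 32,  x[7] = 8,  x[8] = 6,  x[9] = 14,  x[10] = 20,  x[11] = 0,  x[12] = 20,  x[13] = 20,  x[14] = 6,  x[15] = 26,  x[16] = 32,  x[17] = 24,  x[18] = 22,  x[19] = 12,  x[20] = 0,  x[21] = 12,  x[22] = 12,  x[23] = 24,  x[24] = 2,  x[25] = 26,  x[26] = 28,  x[27] = 20,  x[28] = 14,  x[29] = 0,  x[30] = 14,  x[31] = 14,  x[32] = 28,  x[33] = 8,  x[34] = 2,  x[35] = 10,  x[36] = 12,  x[37] = 22.
Since (x[36], x[37]) = (x[0], x[1]) = (12, 22) (two consecutive terms determine the rest), the sequence is periodic with period 36.
So x[464] = x[0 + ((464-0) mod 36)] = x[32] = 28.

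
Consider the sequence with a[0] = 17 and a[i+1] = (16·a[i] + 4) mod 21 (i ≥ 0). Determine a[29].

10

Listing terms: a[0] = 17,  a[1] = 3,  a[2] = 10,  a[3] = 17.
Since a[3] = a[0] = 17, the sequence is periodic with period 3.
So a[29] = a[0 + ((29-0) mod 3)] = a[2] = 10.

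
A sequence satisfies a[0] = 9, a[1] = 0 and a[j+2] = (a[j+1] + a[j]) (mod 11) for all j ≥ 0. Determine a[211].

Listing terms: a[0] = 9, a[1] = 0, a[2] = 9, a[3] = 9, a[4] = 7, a[5] = 5, a[6] = 1, a[7] = 6, a[8] = 7, a[9] = 2, a[10] = 9, a[11] = 0.
The sequence repeats with period 10.
(211 - 0) mod 10 = 1, so a[211] = a[1] = 0.

0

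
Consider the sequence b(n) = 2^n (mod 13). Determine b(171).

8

b(0) = 1, b(1) = 2, b(2) = 4, b(3) = 8, b(4) = 3, b(5) = 6, b(6) = 12, b(7) = 11, b(8) = 9, b(9) = 5, b(10) = 10, b(11) = 7, b(12) = 1.
The sequence repeats with period 12.
(171 - 0) mod 12 = 3, so b(171) = b(3) = 8.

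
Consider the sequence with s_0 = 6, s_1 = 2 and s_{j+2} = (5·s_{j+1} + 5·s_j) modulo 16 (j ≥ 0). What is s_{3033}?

We have s_0 = 6,  s_1 = 2,  s_2 = 8,  s_3 = 2,  s_4 = 2,  s_5 = 4,  s_6 = 14,  s_7 = 10,  s_8 = 8,  s_9 = 10,  s_{10} = 10,  s_{11} = 4,  s_{12} = 6,  s_{13} = 2.
The sequence repeats with period 12.
So s_{3033} = s_{0 + ((3033-0) mod 12)} = s_9 = 10.

10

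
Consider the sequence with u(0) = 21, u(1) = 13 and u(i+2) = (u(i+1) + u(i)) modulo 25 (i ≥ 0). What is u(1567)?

Listing terms: u(0) = 21, u(1) = 13, u(2) = 9, u(3) = 22, u(4) = 6, u(5) = 3, u(6) = 9, u(7) = 12, u(8) = 21, u(9) = 8, u(10) = 4, u(11) = 12, u(12) = 16, u(13) = 3, u(14) = 19, u(15) = 22, u(16) = 16, u(17) = 13, u(18) = 4, u(19) = 17, u(20) = 21, u(21) = 13.
The sequence repeats with period 20.
So u(1567) = u(0 + ((1567-0) mod 20)) = u(7) = 12.

12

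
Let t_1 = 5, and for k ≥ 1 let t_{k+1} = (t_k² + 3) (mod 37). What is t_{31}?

6

Computing terms: t_1 = 5,  t_2 = 28,  t_3 = 10,  t_4 = 29,  t_5 = 30,  t_6 = 15,  t_7 = 6,  t_8 = 2,  t_9 = 7,  t_{10} = 15.
Since t_{10} = t_6 = 15, the sequence is eventually periodic: after a pre-period of length 5 it cycles with period 4.
For k ≥ 6, t_k depends only on (k - 6) mod 4. (31 - 6) mod 4 = 1, so t_{31} = t_7 = 6.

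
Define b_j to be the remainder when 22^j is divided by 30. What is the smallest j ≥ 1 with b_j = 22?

1

We have b_0 = 1, b_1 = 22, b_2 = 4, b_3 = 28, b_4 = 16, b_5 = 22.
Since b_5 = b_1 = 22, the sequence is eventually periodic: after a pre-period of length 1 it cycles with period 4.
The value 22 first appears (with j ≥ 1) at b_1.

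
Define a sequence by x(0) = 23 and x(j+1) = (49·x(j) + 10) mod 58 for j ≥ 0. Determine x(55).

5

Computing terms: x(0) = 23; x(1) = 35; x(2) = 43; x(3) = 29; x(4) = 39; x(5) = 7; x(6) = 5; x(7) = 23.
The sequence repeats with period 7.
So x(55) = x(0 + ((55-0) mod 7)) = x(6) = 5.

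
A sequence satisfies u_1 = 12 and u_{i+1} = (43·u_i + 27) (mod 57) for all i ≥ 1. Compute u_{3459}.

6

Computing terms: u_1 = 12,  u_2 = 30,  u_3 = 6,  u_4 = 0,  u_5 = 27,  u_6 = 48,  u_7 = 39,  u_8 = 51,  u_9 = 54,  u_{10} = 12.
Since u_{10} = u_1 = 12, the sequence is periodic with period 9.
So u_{3459} = u_{1 + ((3459-1) mod 9)} = u_3 = 6.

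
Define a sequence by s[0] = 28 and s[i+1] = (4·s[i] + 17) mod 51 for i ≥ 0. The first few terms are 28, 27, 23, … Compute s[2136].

28

We have s[0] = 28; s[1] = 27; s[2] = 23; s[3] = 7; s[4] = 45; s[5] = 44; s[6] = 40; s[7] = 24; s[8] = 11; s[9] = 10; s[10] = 6; s[11] = 41; s[12] = 28.
Since s[12] = s[0] = 28, the sequence is periodic with period 12.
(2136 - 0) mod 12 = 0, so s[2136] = s[0] = 28.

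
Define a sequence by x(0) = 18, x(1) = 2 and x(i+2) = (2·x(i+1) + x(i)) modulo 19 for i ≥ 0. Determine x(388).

Computing terms: x(0) = 18; x(1) = 2; x(2) = 3; x(3) = 8; x(4) = 0; x(5) = 8; x(6) = 16; x(7) = 2; x(8) = 1; x(9) = 4; x(10) = 9; x(11) = 3; x(12) = 15; x(13) = 14; x(14) = 5; x(15) = 5; x(16) = 15; x(17) = 16; x(18) = 9; x(19) = 15; x(20) = 1; x(21) = 17; x(22) = 16; x(23) = 11; x(24) = 0; x(25) = 11; x(26) = 3; x(27) = 17; x(28) = 18; x(29) = 15; x(30) = 10; x(31) = 16; x(32) = 4; x(33) = 5; x(34) = 14; x(35) = 14; x(36) = 4; x(37) = 3; x(38) = 10; x(39) = 4; x(40) = 18; x(41) = 2.
The sequence repeats with period 40.
So x(388) = x(0 + ((388-0) mod 40)) = x(28) = 18.

18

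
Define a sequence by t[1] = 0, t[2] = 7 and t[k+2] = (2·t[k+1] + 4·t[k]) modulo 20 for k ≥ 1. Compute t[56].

t[1] = 0, t[2] = 7, t[3] = 14, t[4] = 16, t[5] = 8, t[6] = 0, t[7] = 12, t[8] = 4, t[9] = 16, t[10] = 8.
Since (t[9], t[10]) = (t[4], t[5]) = (16, 8) (two consecutive terms determine the rest), the sequence is eventually periodic: after a pre-period of length 3 it cycles with period 5.
For k ≥ 4, t[k] depends only on (k - 4) mod 5. (56 - 4) mod 5 = 2, so t[56] = t[6] = 0.

0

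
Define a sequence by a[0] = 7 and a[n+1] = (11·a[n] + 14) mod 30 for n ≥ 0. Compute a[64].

Computing terms: a[0] = 7, a[1] = 1, a[2] = 25, a[3] = 19, a[4] = 13, a[5] = 7.
Since a[5] = a[0] = 7, the sequence is periodic with period 5.
So a[64] = a[0 + ((64-0) mod 5)] = a[4] = 13.

13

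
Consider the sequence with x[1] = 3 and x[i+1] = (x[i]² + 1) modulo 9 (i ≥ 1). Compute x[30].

We have x[1] = 3; x[2] = 1; x[3] = 2; x[4] = 5; x[5] = 8; x[6] = 2.
Since x[6] = x[3] = 2, the sequence is eventually periodic: after a pre-period of length 2 it cycles with period 3.
For i ≥ 3, x[i] depends only on (i - 3) mod 3. (30 - 3) mod 3 = 0, so x[30] = x[3] = 2.

2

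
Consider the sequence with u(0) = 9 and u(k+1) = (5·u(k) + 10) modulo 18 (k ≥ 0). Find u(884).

15

Computing terms: u(0) = 9; u(1) = 1; u(2) = 15; u(3) = 13; u(4) = 3; u(5) = 7; u(6) = 9.
Since u(6) = u(0) = 9, the sequence is periodic with period 6.
(884 - 0) mod 6 = 2, so u(884) = u(2) = 15.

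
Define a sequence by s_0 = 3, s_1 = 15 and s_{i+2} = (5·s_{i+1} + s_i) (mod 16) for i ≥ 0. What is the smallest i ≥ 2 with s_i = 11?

s_0 = 3, s_1 = 15, s_2 = 14, s_3 = 5, s_4 = 7, s_5 = 8, s_6 = 15, s_7 = 3, s_8 = 14, s_9 = 9, s_{10} = 11, s_{11} = 0, s_{12} = 11, s_{13} = 7, s_{14} = 14, s_{15} = 13, s_{16} = 15, s_{17} = 8, s_{18} = 7, s_{19} = 11, s_{20} = 14, s_{21} = 1, s_{22} = 3, s_{23} = 0, s_{24} = 3, s_{25} = 15.
The sequence repeats with period 24.
The value 11 first appears (with i ≥ 2) at s_{10}.

10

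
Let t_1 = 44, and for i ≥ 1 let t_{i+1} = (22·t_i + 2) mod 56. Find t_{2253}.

Listing terms: t_1 = 44,  t_2 = 18,  t_3 = 6,  t_4 = 22,  t_5 = 38,  t_6 = 54,  t_7 = 14,  t_8 = 30,  t_9 = 46,  t_{10} = 6.
Since t_{10} = t_3 = 6, the sequence is eventually periodic: after a pre-period of length 2 it cycles with period 7.
For i ≥ 3, t_i depends only on (i - 3) mod 7. (2253 - 3) mod 7 = 3, so t_{2253} = t_6 = 54.

54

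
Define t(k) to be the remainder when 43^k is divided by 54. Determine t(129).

19

We have t(0) = 1,  t(1) = 43,  t(2) = 13,  t(3) = 19,  t(4) = 7,  t(5) = 31,  t(6) = 37,  t(7) = 25,  t(8) = 49,  t(9) = 1.
Since t(9) = t(0) = 1, the sequence is periodic with period 9.
(129 - 0) mod 9 = 3, so t(129) = t(3) = 19.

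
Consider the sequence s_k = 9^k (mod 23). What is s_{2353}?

18

Listing terms: s_1 = 9; s_2 = 12; s_3 = 16; s_4 = 6; s_5 = 8; s_6 = 3; s_7 = 4; s_8 = 13; s_9 = 2; s_{10} = 18; s_{11} = 1; s_{12} = 9.
The sequence repeats with period 11.
(2353 - 1) mod 11 = 9, so s_{2353} = s_{10} = 18.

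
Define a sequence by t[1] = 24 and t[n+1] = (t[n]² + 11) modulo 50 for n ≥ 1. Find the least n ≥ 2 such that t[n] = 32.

5

Listing terms: t[1] = 24, t[2] = 37, t[3] = 30, t[4] = 11, t[5] = 32, t[6] = 35, t[7] = 36, t[8] = 7, t[9] = 10, t[10] = 11.
Since t[10] = t[4] = 11, the sequence is eventually periodic: after a pre-period of length 3 it cycles with period 6.
The value 32 first appears (with n ≥ 2) at t[5].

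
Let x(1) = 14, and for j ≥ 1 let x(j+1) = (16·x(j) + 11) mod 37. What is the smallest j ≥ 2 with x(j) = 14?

Computing terms: x(1) = 14, x(2) = 13, x(3) = 34, x(4) = 0, x(5) = 11, x(6) = 2, x(7) = 6, x(8) = 33, x(9) = 21, x(10) = 14.
The sequence repeats with period 9.
The value 14 next appears (with j ≥ 2) at x(10).

10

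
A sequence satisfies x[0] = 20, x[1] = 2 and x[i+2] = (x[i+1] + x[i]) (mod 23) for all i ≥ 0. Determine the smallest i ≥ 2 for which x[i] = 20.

15

Computing terms: x[0] = 20; x[1] = 2; x[2] = 22; x[3] = 1; x[4] = 0; x[5] = 1; x[6] = 1; x[7] = 2; x[8] = 3; x[9] = 5; x[10] = 8; x[11] = 13; x[12] = 21; x[13] = 11; x[14] = 9; x[15] = 20; x[16] = 6; x[17] = 3; x[18] = 9; x[19] = 12; x[20] = 21; x[21] = 10; x[22] = 8; x[23] = 18; x[24] = 3; x[25] = 21; x[26] = 1; x[27] = 22; x[28] = 0; x[29] = 22; x[30] = 22; x[31] = 21; x[32] = 20; x[33] = 18; x[34] = 15; x[35] = 10; x[36] = 2; x[37] = 12; x[38] = 14; x[39] = 3; x[40] = 17; x[41] = 20; x[42] = 14; x[43] = 11; x[44] = 2; x[45] = 13; x[46] = 15; x[47] = 5; x[48] = 20; x[49] = 2.
Since (x[48], x[49]) = (x[0], x[1]) = (20, 2) (two consecutive terms determine the rest), the sequence is periodic with period 48.
The value 20 first appears (with i ≥ 2) at x[15].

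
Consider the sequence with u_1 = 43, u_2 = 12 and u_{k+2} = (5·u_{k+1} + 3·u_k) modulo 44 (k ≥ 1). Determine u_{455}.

16

Computing terms: u_1 = 43; u_2 = 12; u_3 = 13; u_4 = 13; u_5 = 16; u_6 = 31; u_7 = 27; u_8 = 8; u_9 = 33; u_{10} = 13; u_{11} = 32; u_{12} = 23; u_{13} = 35; u_{14} = 24; u_{15} = 5; u_{16} = 9; u_{17} = 16; u_{18} = 19; u_{19} = 11; u_{20} = 24; u_{21} = 21; u_{22} = 1; u_{23} = 24; u_{24} = 35; u_{25} = 27; u_{26} = 20; u_{27} = 5; u_{28} = 41; u_{29} = 0; u_{30} = 35; u_{31} = 43; u_{32} = 12.
Since (u_{31}, u_{32}) = (u_1, u_2) = (43, 12) (two consecutive terms determine the rest), the sequence is periodic with period 30.
(455 - 1) mod 30 = 4, so u_{455} = u_5 = 16.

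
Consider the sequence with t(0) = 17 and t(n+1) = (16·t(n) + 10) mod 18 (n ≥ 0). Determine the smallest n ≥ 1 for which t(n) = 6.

4

t(0) = 17,  t(1) = 12,  t(2) = 4,  t(3) = 2,  t(4) = 6,  t(5) = 16,  t(6) = 14,  t(7) = 0,  t(8) = 10,  t(9) = 8,  t(10) = 12.
Since t(10) = t(1) = 12, the sequence is eventually periodic: after a pre-period of length 1 it cycles with period 9.
The value 6 first appears (with n ≥ 1) at t(4).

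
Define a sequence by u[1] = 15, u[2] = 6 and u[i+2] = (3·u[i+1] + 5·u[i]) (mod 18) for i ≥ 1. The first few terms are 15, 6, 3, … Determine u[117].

15

Computing terms: u[1] = 15,  u[2] = 6,  u[3] = 3,  u[4] = 3,  u[5] = 6,  u[6] = 15,  u[7] = 3,  u[8] = 12,  u[9] = 15,  u[10] = 15,  u[11] = 12,  u[12] = 3,  u[13] = 15,  u[14] = 6.
Since (u[13], u[14]) = (u[1], u[2]) = (15, 6) (two consecutive terms determine the rest), the sequence is periodic with period 12.
(117 - 1) mod 12 = 8, so u[117] = u[9] = 15.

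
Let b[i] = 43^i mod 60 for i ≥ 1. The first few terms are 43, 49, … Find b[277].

43

Listing terms: b[1] = 43,  b[2] = 49,  b[3] = 7,  b[4] = 1,  b[5] = 43.
Since b[5] = b[1] = 43, the sequence is periodic with period 4.
(277 - 1) mod 4 = 0, so b[277] = b[1] = 43.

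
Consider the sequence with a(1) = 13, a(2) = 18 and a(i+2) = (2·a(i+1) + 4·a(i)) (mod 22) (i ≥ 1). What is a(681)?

2

Computing terms: a(1) = 13,  a(2) = 18,  a(3) = 0,  a(4) = 6,  a(5) = 12,  a(6) = 4,  a(7) = 12,  a(8) = 18,  a(9) = 18,  a(10) = 20,  a(11) = 2,  a(12) = 18,  a(13) = 0.
Since (a(12), a(13)) = (a(2), a(3)) = (18, 0) (two consecutive terms determine the rest), the sequence is eventually periodic: after a pre-period of length 1 it cycles with period 10.
For i ≥ 2, a(i) depends only on (i - 2) mod 10. (681 - 2) mod 10 = 9, so a(681) = a(11) = 2.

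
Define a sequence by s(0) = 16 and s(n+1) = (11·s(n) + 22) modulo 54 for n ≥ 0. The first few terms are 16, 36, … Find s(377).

Listing terms: s(0) = 16,  s(1) = 36,  s(2) = 40,  s(3) = 30,  s(4) = 28,  s(5) = 6,  s(6) = 34,  s(7) = 18,  s(8) = 4,  s(9) = 12,  s(10) = 46,  s(11) = 42,  s(12) = 52,  s(13) = 0,  s(14) = 22,  s(15) = 48,  s(16) = 10,  s(17) = 24,  s(18) = 16.
The sequence repeats with period 18.
(377 - 0) mod 18 = 17, so s(377) = s(17) = 24.

24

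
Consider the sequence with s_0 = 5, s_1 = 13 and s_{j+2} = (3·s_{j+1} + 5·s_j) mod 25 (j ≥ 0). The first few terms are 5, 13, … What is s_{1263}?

We have s_0 = 5; s_1 = 13; s_2 = 14; s_3 = 7; s_4 = 16; s_5 = 8; s_6 = 4; s_7 = 2; s_8 = 1; s_9 = 13; s_{10} = 19; s_{11} = 22; s_{12} = 11; s_{13} = 18; s_{14} = 9; s_{15} = 17; s_{16} = 21; s_{17} = 23; s_{18} = 24; s_{19} = 12; s_{20} = 6; s_{21} = 3; s_{22} = 14; s_{23} = 7.
Since (s_{22}, s_{23}) = (s_2, s_3) = (14, 7) (two consecutive terms determine the rest), the sequence is eventually periodic: after a pre-period of length 2 it cycles with period 20.
For j ≥ 2, s_j depends only on (j - 2) mod 20. (1263 - 2) mod 20 = 1, so s_{1263} = s_3 = 7.

7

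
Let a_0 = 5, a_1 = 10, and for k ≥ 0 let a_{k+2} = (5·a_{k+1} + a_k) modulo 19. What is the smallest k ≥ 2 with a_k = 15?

7

a_0 = 5, a_1 = 10, a_2 = 17, a_3 = 0, a_4 = 17, a_5 = 9, a_6 = 5, a_7 = 15, a_8 = 4, a_9 = 16, a_{10} = 8, a_{11} = 18, a_{12} = 3, a_{13} = 14, a_{14} = 16, a_{15} = 18, a_{16} = 11, a_{17} = 16, a_{18} = 15, a_{19} = 15, a_{20} = 14, a_{21} = 9, a_{22} = 2, a_{23} = 0, a_{24} = 2, a_{25} = 10, a_{26} = 14, a_{27} = 4, a_{28} = 15, a_{29} = 3, a_{30} = 11, a_{31} = 1, a_{32} = 16, a_{33} = 5, a_{34} = 3, a_{35} = 1, a_{36} = 8, a_{37} = 3, a_{38} = 4, a_{39} = 4, a_{40} = 5, a_{41} = 10.
Since (a_{40}, a_{41}) = (a_0, a_1) = (5, 10) (two consecutive terms determine the rest), the sequence is periodic with period 40.
The value 15 first appears (with k ≥ 2) at a_7.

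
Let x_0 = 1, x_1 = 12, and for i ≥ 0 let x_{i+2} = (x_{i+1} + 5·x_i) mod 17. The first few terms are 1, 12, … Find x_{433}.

We have x_0 = 1,  x_1 = 12,  x_2 = 0,  x_3 = 9,  x_4 = 9,  x_5 = 3,  x_6 = 14,  x_7 = 12,  x_8 = 14,  x_9 = 6,  x_{10} = 8,  x_{11} = 4,  x_{12} = 10,  x_{13} = 13,  x_{14} = 12,  x_{15} = 9,  x_{16} = 1,  x_{17} = 12.
The sequence repeats with period 16.
So x_{433} = x_{0 + ((433-0) mod 16)} = x_1 = 12.

12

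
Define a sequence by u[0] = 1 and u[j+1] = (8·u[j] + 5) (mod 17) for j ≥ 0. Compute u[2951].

Listing terms: u[0] = 1, u[1] = 13, u[2] = 7, u[3] = 10, u[4] = 0, u[5] = 5, u[6] = 11, u[7] = 8, u[8] = 1.
The sequence repeats with period 8.
So u[2951] = u[0 + ((2951-0) mod 8)] = u[7] = 8.

8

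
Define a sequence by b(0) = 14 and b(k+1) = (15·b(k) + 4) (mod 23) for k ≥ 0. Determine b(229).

19

b(0) = 14,  b(1) = 7,  b(2) = 17,  b(3) = 6,  b(4) = 2,  b(5) = 11,  b(6) = 8,  b(7) = 9,  b(8) = 1,  b(9) = 19,  b(10) = 13,  b(11) = 15,  b(12) = 22,  b(13) = 12,  b(14) = 0,  b(15) = 4,  b(16) = 18,  b(17) = 21,  b(18) = 20,  b(19) = 5,  b(20) = 10,  b(21) = 16,  b(22) = 14.
The sequence repeats with period 22.
(229 - 0) mod 22 = 9, so b(229) = b(9) = 19.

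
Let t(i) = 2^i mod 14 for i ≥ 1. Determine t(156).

We have t(1) = 2; t(2) = 4; t(3) = 8; t(4) = 2.
Since t(4) = t(1) = 2, the sequence is periodic with period 3.
So t(156) = t(1 + ((156-1) mod 3)) = t(3) = 8.

8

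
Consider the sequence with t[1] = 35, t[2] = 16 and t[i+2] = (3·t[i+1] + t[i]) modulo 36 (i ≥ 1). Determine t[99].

11

t[1] = 35, t[2] = 16, t[3] = 11, t[4] = 13, t[5] = 14, t[6] = 19, t[7] = 35, t[8] = 16.
The sequence repeats with period 6.
(99 - 1) mod 6 = 2, so t[99] = t[3] = 11.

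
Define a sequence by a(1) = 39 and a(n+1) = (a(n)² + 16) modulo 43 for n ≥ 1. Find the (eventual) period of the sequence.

a(1) = 39,  a(2) = 32,  a(3) = 8,  a(4) = 37,  a(5) = 9,  a(6) = 11,  a(7) = 8.
Since a(7) = a(3) = 8, the sequence is eventually periodic: after a pre-period of length 2 it cycles with period 4.

4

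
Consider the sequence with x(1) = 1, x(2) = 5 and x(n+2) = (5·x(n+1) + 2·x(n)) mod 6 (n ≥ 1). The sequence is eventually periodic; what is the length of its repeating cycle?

We have x(1) = 1, x(2) = 5, x(3) = 3, x(4) = 1, x(5) = 5.
The sequence repeats with period 3.

3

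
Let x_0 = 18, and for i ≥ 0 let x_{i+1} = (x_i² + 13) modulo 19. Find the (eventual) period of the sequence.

Listing terms: x_0 = 18; x_1 = 14; x_2 = 0; x_3 = 13; x_4 = 11; x_5 = 1; x_6 = 14.
Since x_6 = x_1 = 14, the sequence is eventually periodic: after a pre-period of length 1 it cycles with period 5.

5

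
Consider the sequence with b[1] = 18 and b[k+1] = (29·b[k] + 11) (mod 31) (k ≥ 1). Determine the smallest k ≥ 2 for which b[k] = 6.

Computing terms: b[1] = 18,  b[2] = 6,  b[3] = 30,  b[4] = 13,  b[5] = 16,  b[6] = 10,  b[7] = 22,  b[8] = 29,  b[9] = 15,  b[10] = 12,  b[11] = 18.
Since b[11] = b[1] = 18, the sequence is periodic with period 10.
The value 6 first appears (with k ≥ 2) at b[2].

2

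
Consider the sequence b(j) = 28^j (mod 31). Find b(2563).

7

b(0) = 1,  b(1) = 28,  b(2) = 9,  b(3) = 4,  b(4) = 19,  b(5) = 5,  b(6) = 16,  b(7) = 14,  b(8) = 20,  b(9) = 2,  b(10) = 25,  b(11) = 18,  b(12) = 8,  b(13) = 7,  b(14) = 10,  b(15) = 1.
The sequence repeats with period 15.
(2563 - 0) mod 15 = 13, so b(2563) = b(13) = 7.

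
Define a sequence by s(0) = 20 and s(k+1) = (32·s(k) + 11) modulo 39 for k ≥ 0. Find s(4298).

Computing terms: s(0) = 20, s(1) = 27, s(2) = 17, s(3) = 9, s(4) = 26, s(5) = 24, s(6) = 38, s(7) = 18, s(8) = 2, s(9) = 36, s(10) = 32, s(11) = 21, s(12) = 20.
Since s(12) = s(0) = 20, the sequence is periodic with period 12.
(4298 - 0) mod 12 = 2, so s(4298) = s(2) = 17.

17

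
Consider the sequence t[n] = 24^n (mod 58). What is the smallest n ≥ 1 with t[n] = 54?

2

Listing terms: t[0] = 1, t[1] = 24, t[2] = 54, t[3] = 20, t[4] = 16, t[5] = 36, t[6] = 52, t[7] = 30, t[8] = 24.
Since t[8] = t[1] = 24, the sequence is eventually periodic: after a pre-period of length 1 it cycles with period 7.
The value 54 first appears (with n ≥ 1) at t[2].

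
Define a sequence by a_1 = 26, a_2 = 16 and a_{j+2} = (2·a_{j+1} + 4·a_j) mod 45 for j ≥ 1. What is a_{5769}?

26

Computing terms: a_1 = 26, a_2 = 16, a_3 = 1, a_4 = 21, a_5 = 1, a_6 = 41, a_7 = 41, a_8 = 21, a_9 = 26, a_{10} = 1, a_{11} = 16, a_{12} = 36, a_{13} = 1, a_{14} = 11, a_{15} = 26, a_{16} = 6, a_{17} = 26, a_{18} = 31, a_{19} = 31, a_{20} = 6, a_{21} = 1, a_{22} = 26, a_{23} = 11, a_{24} = 36, a_{25} = 26, a_{26} = 16.
Since (a_{25}, a_{26}) = (a_1, a_2) = (26, 16) (two consecutive terms determine the rest), the sequence is periodic with period 24.
(5769 - 1) mod 24 = 8, so a_{5769} = a_9 = 26.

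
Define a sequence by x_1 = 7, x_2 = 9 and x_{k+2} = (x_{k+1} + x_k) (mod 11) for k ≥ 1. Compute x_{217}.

8

We have x_1 = 7,  x_2 = 9,  x_3 = 5,  x_4 = 3,  x_5 = 8,  x_6 = 0,  x_7 = 8,  x_8 = 8,  x_9 = 5,  x_{10} = 2,  x_{11} = 7,  x_{12} = 9.
The sequence repeats with period 10.
(217 - 1) mod 10 = 6, so x_{217} = x_7 = 8.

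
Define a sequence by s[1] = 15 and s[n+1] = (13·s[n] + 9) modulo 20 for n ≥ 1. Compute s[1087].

1

Computing terms: s[1] = 15, s[2] = 4, s[3] = 1, s[4] = 2, s[5] = 15.
Since s[5] = s[1] = 15, the sequence is periodic with period 4.
(1087 - 1) mod 4 = 2, so s[1087] = s[3] = 1.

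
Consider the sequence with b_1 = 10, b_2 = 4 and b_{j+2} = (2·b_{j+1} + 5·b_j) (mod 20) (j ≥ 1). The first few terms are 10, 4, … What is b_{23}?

18

Computing terms: b_1 = 10; b_2 = 4; b_3 = 18; b_4 = 16; b_5 = 2; b_6 = 4; b_7 = 18.
Since (b_6, b_7) = (b_2, b_3) = (4, 18) (two consecutive terms determine the rest), the sequence is eventually periodic: after a pre-period of length 1 it cycles with period 4.
For j ≥ 2, b_j depends only on (j - 2) mod 4. (23 - 2) mod 4 = 1, so b_{23} = b_3 = 18.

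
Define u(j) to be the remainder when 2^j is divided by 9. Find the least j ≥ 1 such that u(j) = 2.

1

We have u(0) = 1,  u(1) = 2,  u(2) = 4,  u(3) = 8,  u(4) = 7,  u(5) = 5,  u(6) = 1.
The sequence repeats with period 6.
The value 2 first appears (with j ≥ 1) at u(1).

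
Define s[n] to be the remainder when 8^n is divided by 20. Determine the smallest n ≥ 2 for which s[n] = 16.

4

Computing terms: s[1] = 8,  s[2] = 4,  s[3] = 12,  s[4] = 16,  s[5] = 8.
The sequence repeats with period 4.
The value 16 first appears (with n ≥ 2) at s[4].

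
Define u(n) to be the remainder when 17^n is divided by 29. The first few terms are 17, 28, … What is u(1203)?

12

Computing terms: u(1) = 17,  u(2) = 28,  u(3) = 12,  u(4) = 1,  u(5) = 17.
Since u(5) = u(1) = 17, the sequence is periodic with period 4.
(1203 - 1) mod 4 = 2, so u(1203) = u(3) = 12.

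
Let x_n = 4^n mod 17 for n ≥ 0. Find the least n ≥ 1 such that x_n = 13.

3

Listing terms: x_0 = 1; x_1 = 4; x_2 = 16; x_3 = 13; x_4 = 1.
Since x_4 = x_0 = 1, the sequence is periodic with period 4.
The value 13 first appears (with n ≥ 1) at x_3.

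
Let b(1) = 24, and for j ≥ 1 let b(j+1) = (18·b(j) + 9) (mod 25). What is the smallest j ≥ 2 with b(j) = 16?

2

Computing terms: b(1) = 24; b(2) = 16; b(3) = 22; b(4) = 5; b(5) = 24.
Since b(5) = b(1) = 24, the sequence is periodic with period 4.
The value 16 first appears (with j ≥ 2) at b(2).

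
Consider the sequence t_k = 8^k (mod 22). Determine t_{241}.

We have t_1 = 8; t_2 = 20; t_3 = 6; t_4 = 4; t_5 = 10; t_6 = 14; t_7 = 2; t_8 = 16; t_9 = 18; t_{10} = 12; t_{11} = 8.
Since t_{11} = t_1 = 8, the sequence is periodic with period 10.
(241 - 1) mod 10 = 0, so t_{241} = t_1 = 8.

8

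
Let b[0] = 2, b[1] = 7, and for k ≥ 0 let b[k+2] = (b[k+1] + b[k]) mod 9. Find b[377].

4

b[0] = 2; b[1] = 7; b[2] = 0; b[3] = 7; b[4] = 7; b[5] = 5; b[6] = 3; b[7] = 8; b[8] = 2; b[9] = 1; b[10] = 3; b[11] = 4; b[12] = 7; b[13] = 2; b[14] = 0; b[15] = 2; b[16] = 2; b[17] = 4; b[18] = 6; b[19] = 1; b[20] = 7; b[21] = 8; b[22] = 6; b[23] = 5; b[24] = 2; b[25] = 7.
Since (b[24], b[25]) = (b[0], b[1]) = (2, 7) (two consecutive terms determine the rest), the sequence is periodic with period 24.
(377 - 0) mod 24 = 17, so b[377] = b[17] = 4.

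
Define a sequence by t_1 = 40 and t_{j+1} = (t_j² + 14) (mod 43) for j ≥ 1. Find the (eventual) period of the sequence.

10

We have t_1 = 40; t_2 = 23; t_3 = 27; t_4 = 12; t_5 = 29; t_6 = 38; t_7 = 39; t_8 = 30; t_9 = 11; t_{10} = 6; t_{11} = 7; t_{12} = 20; t_{13} = 27.
Since t_{13} = t_3 = 27, the sequence is eventually periodic: after a pre-period of length 2 it cycles with period 10.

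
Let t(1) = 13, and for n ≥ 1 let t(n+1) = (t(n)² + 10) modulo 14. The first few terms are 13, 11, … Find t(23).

t(1) = 13,  t(2) = 11,  t(3) = 5,  t(4) = 7,  t(5) = 3,  t(6) = 5.
Since t(6) = t(3) = 5, the sequence is eventually periodic: after a pre-period of length 2 it cycles with period 3.
For n ≥ 3, t(n) depends only on (n - 3) mod 3. (23 - 3) mod 3 = 2, so t(23) = t(5) = 3.

3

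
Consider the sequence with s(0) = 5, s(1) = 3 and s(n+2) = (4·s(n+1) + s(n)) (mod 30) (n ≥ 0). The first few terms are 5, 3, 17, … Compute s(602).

s(0) = 5,  s(1) = 3,  s(2) = 17,  s(3) = 11,  s(4) = 1,  s(5) = 15,  s(6) = 1,  s(7) = 19,  s(8) = 17,  s(9) = 27,  s(10) = 5,  s(11) = 17,  s(12) = 13,  s(13) = 9,  s(14) = 19,  s(15) = 25,  s(16) = 29,  s(17) = 21,  s(18) = 23,  s(19) = 23,  s(20) = 25,  s(21) = 3,  s(22) = 7,  s(23) = 1,  s(24) = 11,  s(25) = 15,  s(26) = 11,  s(27) = 29,  s(28) = 7,  s(29) = 27,  s(30) = 25,  s(31) = 7,  s(32) = 23,  s(33) = 9,  s(34) = 29,  s(35) = 5,  s(36) = 19,  s(37) = 21,  s(38) = 13,  s(39) = 13,  s(40) = 5,  s(41) = 3.
Since (s(40), s(41)) = (s(0), s(1)) = (5, 3) (two consecutive terms determine the rest), the sequence is periodic with period 40.
(602 - 0) mod 40 = 2, so s(602) = s(2) = 17.

17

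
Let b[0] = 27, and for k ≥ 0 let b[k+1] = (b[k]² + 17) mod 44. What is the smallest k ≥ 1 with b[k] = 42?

We have b[0] = 27,  b[1] = 42,  b[2] = 21,  b[3] = 18,  b[4] = 33,  b[5] = 6,  b[6] = 9,  b[7] = 10,  b[8] = 29,  b[9] = 22,  b[10] = 17,  b[11] = 42.
Since b[11] = b[1] = 42, the sequence is eventually periodic: after a pre-period of length 1 it cycles with period 10.
The value 42 first appears (with k ≥ 1) at b[1].

1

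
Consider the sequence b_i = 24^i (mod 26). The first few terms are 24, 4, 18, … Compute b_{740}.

22

We have b_1 = 24, b_2 = 4, b_3 = 18, b_4 = 16, b_5 = 20, b_6 = 12, b_7 = 2, b_8 = 22, b_9 = 8, b_{10} = 10, b_{11} = 6, b_{12} = 14, b_{13} = 24.
The sequence repeats with period 12.
So b_{740} = b_{1 + ((740-1) mod 12)} = b_8 = 22.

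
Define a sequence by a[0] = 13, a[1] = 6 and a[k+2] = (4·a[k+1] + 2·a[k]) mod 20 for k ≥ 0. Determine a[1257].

16

Computing terms: a[0] = 13, a[1] = 6, a[2] = 10, a[3] = 12, a[4] = 8, a[5] = 16, a[6] = 0, a[7] = 12, a[8] = 8.
Since (a[7], a[8]) = (a[3], a[4]) = (12, 8) (two consecutive terms determine the rest), the sequence is eventually periodic: after a pre-period of length 3 it cycles with period 4.
For k ≥ 3, a[k] depends only on (k - 3) mod 4. (1257 - 3) mod 4 = 2, so a[1257] = a[5] = 16.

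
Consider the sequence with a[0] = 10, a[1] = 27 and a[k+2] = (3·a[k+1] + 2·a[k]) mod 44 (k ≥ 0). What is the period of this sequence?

a[0] = 10, a[1] = 27, a[2] = 13, a[3] = 5, a[4] = 41, a[5] = 1, a[6] = 41, a[7] = 37, a[8] = 17, a[9] = 37, a[10] = 13, a[11] = 25, a[12] = 13, a[13] = 1, a[14] = 29, a[15] = 1, a[16] = 17, a[17] = 9, a[18] = 17, a[19] = 25, a[20] = 21, a[21] = 25, a[22] = 29, a[23] = 5, a[24] = 29, a[25] = 9, a[26] = 41, a[27] = 9, a[28] = 21, a[29] = 37, a[30] = 21, a[31] = 5, a[32] = 13, a[33] = 5.
Since (a[32], a[33]) = (a[2], a[3]) = (13, 5) (two consecutive terms determine the rest), the sequence is eventually periodic: after a pre-period of length 2 it cycles with period 30.

30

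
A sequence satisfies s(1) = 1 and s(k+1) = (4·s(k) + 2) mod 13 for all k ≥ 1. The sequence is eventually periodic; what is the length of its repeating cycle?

We have s(1) = 1,  s(2) = 6,  s(3) = 0,  s(4) = 2,  s(5) = 10,  s(6) = 3,  s(7) = 1.
The sequence repeats with period 6.

6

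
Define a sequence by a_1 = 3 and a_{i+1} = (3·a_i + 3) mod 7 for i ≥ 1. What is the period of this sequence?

Computing terms: a_1 = 3,  a_2 = 5,  a_3 = 4,  a_4 = 1,  a_5 = 6,  a_6 = 0,  a_7 = 3.
The sequence repeats with period 6.

6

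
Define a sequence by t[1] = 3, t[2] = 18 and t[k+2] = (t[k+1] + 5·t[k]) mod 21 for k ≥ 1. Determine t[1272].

Computing terms: t[1] = 3,  t[2] = 18,  t[3] = 12,  t[4] = 18,  t[5] = 15,  t[6] = 0,  t[7] = 12,  t[8] = 12,  t[9] = 9,  t[10] = 6,  t[11] = 9,  t[12] = 18,  t[13] = 0,  t[14] = 6,  t[15] = 6,  t[16] = 15,  t[17] = 3,  t[18] = 15,  t[19] = 9,  t[20] = 0,  t[21] = 3,  t[22] = 3,  t[23] = 18.
Since (t[22], t[23]) = (t[1], t[2]) = (3, 18) (two consecutive terms determine the rest), the sequence is periodic with period 21.
(1272 - 1) mod 21 = 11, so t[1272] = t[12] = 18.

18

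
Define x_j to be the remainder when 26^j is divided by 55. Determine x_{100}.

Computing terms: x_1 = 26; x_2 = 16; x_3 = 31; x_4 = 36; x_5 = 1; x_6 = 26.
Since x_6 = x_1 = 26, the sequence is periodic with period 5.
So x_{100} = x_{1 + ((100-1) mod 5)} = x_5 = 1.

1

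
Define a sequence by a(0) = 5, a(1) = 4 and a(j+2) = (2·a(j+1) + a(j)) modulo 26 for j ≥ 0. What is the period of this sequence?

28

We have a(0) = 5,  a(1) = 4,  a(2) = 13,  a(3) = 4,  a(4) = 21,  a(5) = 20,  a(6) = 9,  a(7) = 12,  a(8) = 7,  a(9) = 0,  a(10) = 7,  a(11) = 14,  a(12) = 9,  a(13) = 6,  a(14) = 21,  a(15) = 22,  a(16) = 13,  a(17) = 22,  a(18) = 5,  a(19) = 6,  a(20) = 17,  a(21) = 14,  a(22) = 19,  a(23) = 0,  a(24) = 19,  a(25) = 12,  a(26) = 17,  a(27) = 20,  a(28) = 5,  a(29) = 4.
Since (a(28), a(29)) = (a(0), a(1)) = (5, 4) (two consecutive terms determine the rest), the sequence is periodic with period 28.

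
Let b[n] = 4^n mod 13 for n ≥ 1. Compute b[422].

Computing terms: b[1] = 4,  b[2] = 3,  b[3] = 12,  b[4] = 9,  b[5] = 10,  b[6] = 1,  b[7] = 4.
Since b[7] = b[1] = 4, the sequence is periodic with period 6.
(422 - 1) mod 6 = 1, so b[422] = b[2] = 3.

3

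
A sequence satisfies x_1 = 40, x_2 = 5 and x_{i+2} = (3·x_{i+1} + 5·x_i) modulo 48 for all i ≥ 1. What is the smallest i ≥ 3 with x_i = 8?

Computing terms: x_1 = 40,  x_2 = 5,  x_3 = 23,  x_4 = 46,  x_5 = 13,  x_6 = 29,  x_7 = 8,  x_8 = 25,  x_9 = 19,  x_{10} = 38,  x_{11} = 17,  x_{12} = 1,  x_{13} = 40,  x_{14} = 29,  x_{15} = 47,  x_{16} = 46,  x_{17} = 37,  x_{18} = 5,  x_{19} = 8,  x_{20} = 1,  x_{21} = 43,  x_{22} = 38,  x_{23} = 41,  x_{24} = 25,  x_{25} = 40,  x_{26} = 5.
Since (x_{25}, x_{26}) = (x_1, x_2) = (40, 5) (two consecutive terms determine the rest), the sequence is periodic with period 24.
The value 8 first appears (with i ≥ 3) at x_7.

7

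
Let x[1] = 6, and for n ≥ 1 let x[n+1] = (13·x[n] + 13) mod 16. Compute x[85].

x[1] = 6, x[2] = 11, x[3] = 12, x[4] = 9, x[5] = 2, x[6] = 7, x[7] = 8, x[8] = 5, x[9] = 14, x[10] = 3, x[11] = 4, x[12] = 1, x[13] = 10, x[14] = 15, x[15] = 0, x[16] = 13, x[17] = 6.
Since x[17] = x[1] = 6, the sequence is periodic with period 16.
(85 - 1) mod 16 = 4, so x[85] = x[5] = 2.

2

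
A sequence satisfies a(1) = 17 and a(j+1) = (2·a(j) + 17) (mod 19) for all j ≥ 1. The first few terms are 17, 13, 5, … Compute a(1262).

Computing terms: a(1) = 17, a(2) = 13, a(3) = 5, a(4) = 8, a(5) = 14, a(6) = 7, a(7) = 12, a(8) = 3, a(9) = 4, a(10) = 6, a(11) = 10, a(12) = 18, a(13) = 15, a(14) = 9, a(15) = 16, a(16) = 11, a(17) = 1, a(18) = 0, a(19) = 17.
The sequence repeats with period 18.
(1262 - 1) mod 18 = 1, so a(1262) = a(2) = 13.

13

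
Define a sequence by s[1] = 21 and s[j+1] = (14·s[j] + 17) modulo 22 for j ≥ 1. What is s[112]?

3

Listing terms: s[1] = 21,  s[2] = 3,  s[3] = 15,  s[4] = 7,  s[5] = 5,  s[6] = 21.
Since s[6] = s[1] = 21, the sequence is periodic with period 5.
(112 - 1) mod 5 = 1, so s[112] = s[2] = 3.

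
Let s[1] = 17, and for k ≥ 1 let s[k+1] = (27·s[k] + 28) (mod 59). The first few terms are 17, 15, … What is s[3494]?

We have s[1] = 17, s[2] = 15, s[3] = 20, s[4] = 37, s[5] = 24, s[6] = 27, s[7] = 49, s[8] = 53, s[9] = 43, s[10] = 9, s[11] = 35, s[12] = 29, s[13] = 44, s[14] = 36, s[15] = 56, s[16] = 6, s[17] = 13, s[18] = 25, s[19] = 54, s[20] = 11, s[21] = 30, s[22] = 12, s[23] = 57, s[24] = 33, s[25] = 34, s[26] = 2, s[27] = 23, s[28] = 0, s[29] = 28, s[30] = 17.
The sequence repeats with period 29.
So s[3494] = s[1 + ((3494-1) mod 29)] = s[14] = 36.

36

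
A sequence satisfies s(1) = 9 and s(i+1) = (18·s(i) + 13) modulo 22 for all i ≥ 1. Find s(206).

5

Listing terms: s(1) = 9,  s(2) = 21,  s(3) = 17,  s(4) = 11,  s(5) = 13,  s(6) = 5,  s(7) = 15,  s(8) = 19,  s(9) = 3,  s(10) = 1,  s(11) = 9.
The sequence repeats with period 10.
So s(206) = s(1 + ((206-1) mod 10)) = s(6) = 5.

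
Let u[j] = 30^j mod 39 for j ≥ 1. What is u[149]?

u[1] = 30, u[2] = 3, u[3] = 12, u[4] = 9, u[5] = 36, u[6] = 27, u[7] = 30.
Since u[7] = u[1] = 30, the sequence is periodic with period 6.
So u[149] = u[1 + ((149-1) mod 6)] = u[5] = 36.

36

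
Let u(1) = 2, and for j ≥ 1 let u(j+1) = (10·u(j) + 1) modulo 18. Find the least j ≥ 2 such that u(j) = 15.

Listing terms: u(1) = 2,  u(2) = 3,  u(3) = 13,  u(4) = 5,  u(5) = 15,  u(6) = 7,  u(7) = 17,  u(8) = 9,  u(9) = 1,  u(10) = 11,  u(11) = 3.
Since u(11) = u(2) = 3, the sequence is eventually periodic: after a pre-period of length 1 it cycles with period 9.
The value 15 first appears (with j ≥ 2) at u(5).

5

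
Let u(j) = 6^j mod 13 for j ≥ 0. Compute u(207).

8

We have u(0) = 1,  u(1) = 6,  u(2) = 10,  u(3) = 8,  u(4) = 9,  u(5) = 2,  u(6) = 12,  u(7) = 7,  u(8) = 3,  u(9) = 5,  u(10) = 4,  u(11) = 11,  u(12) = 1.
Since u(12) = u(0) = 1, the sequence is periodic with period 12.
(207 - 0) mod 12 = 3, so u(207) = u(3) = 8.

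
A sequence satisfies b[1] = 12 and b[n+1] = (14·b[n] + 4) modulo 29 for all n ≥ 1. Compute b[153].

4

b[1] = 12, b[2] = 27, b[3] = 5, b[4] = 16, b[5] = 25, b[6] = 6, b[7] = 1, b[8] = 18, b[9] = 24, b[10] = 21, b[11] = 8, b[12] = 0, b[13] = 4, b[14] = 2, b[15] = 3, b[16] = 17, b[17] = 10, b[18] = 28, b[19] = 19, b[20] = 9, b[21] = 14, b[22] = 26, b[23] = 20, b[24] = 23, b[25] = 7, b[26] = 15, b[27] = 11, b[28] = 13, b[29] = 12.
Since b[29] = b[1] = 12, the sequence is periodic with period 28.
So b[153] = b[1 + ((153-1) mod 28)] = b[13] = 4.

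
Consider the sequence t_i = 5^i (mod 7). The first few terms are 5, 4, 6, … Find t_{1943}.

3

Computing terms: t_1 = 5; t_2 = 4; t_3 = 6; t_4 = 2; t_5 = 3; t_6 = 1; t_7 = 5.
The sequence repeats with period 6.
So t_{1943} = t_{1 + ((1943-1) mod 6)} = t_5 = 3.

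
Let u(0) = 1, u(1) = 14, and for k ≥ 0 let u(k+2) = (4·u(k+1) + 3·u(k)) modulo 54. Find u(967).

Listing terms: u(0) = 1,  u(1) = 14,  u(2) = 5,  u(3) = 8,  u(4) = 47,  u(5) = 50,  u(6) = 17,  u(7) = 2,  u(8) = 5,  u(9) = 26,  u(10) = 11,  u(11) = 14,  u(12) = 35,  u(13) = 20,  u(14) = 23,  u(15) = 44,  u(16) = 29,  u(17) = 32,  u(18) = 53,  u(19) = 38,  u(20) = 41,  u(21) = 8,  u(22) = 47.
Since (u(21), u(22)) = (u(3), u(4)) = (8, 47) (two consecutive terms determine the rest), the sequence is eventually periodic: after a pre-period of length 3 it cycles with period 18.
For k ≥ 3, u(k) depends only on (k - 3) mod 18. (967 - 3) mod 18 = 10, so u(967) = u(13) = 20.

20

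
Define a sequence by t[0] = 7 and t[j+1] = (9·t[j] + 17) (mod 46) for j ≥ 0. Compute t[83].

8

Listing terms: t[0] = 7; t[1] = 34; t[2] = 1; t[3] = 26; t[4] = 21; t[5] = 22; t[6] = 31; t[7] = 20; t[8] = 13; t[9] = 42; t[10] = 27; t[11] = 30; t[12] = 11; t[13] = 24; t[14] = 3; t[15] = 44; t[16] = 45; t[17] = 8; t[18] = 43; t[19] = 36; t[20] = 19; t[21] = 4; t[22] = 7.
The sequence repeats with period 22.
(83 - 0) mod 22 = 17, so t[83] = t[17] = 8.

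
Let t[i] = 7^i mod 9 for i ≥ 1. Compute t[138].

1

Computing terms: t[1] = 7; t[2] = 4; t[3] = 1; t[4] = 7.
Since t[4] = t[1] = 7, the sequence is periodic with period 3.
So t[138] = t[1 + ((138-1) mod 3)] = t[3] = 1.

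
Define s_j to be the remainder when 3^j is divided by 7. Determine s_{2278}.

4

Computing terms: s_0 = 1,  s_1 = 3,  s_2 = 2,  s_3 = 6,  s_4 = 4,  s_5 = 5,  s_6 = 1.
The sequence repeats with period 6.
So s_{2278} = s_{0 + ((2278-0) mod 6)} = s_4 = 4.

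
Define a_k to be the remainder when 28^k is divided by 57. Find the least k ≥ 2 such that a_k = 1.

9

We have a_1 = 28; a_2 = 43; a_3 = 7; a_4 = 25; a_5 = 16; a_6 = 49; a_7 = 4; a_8 = 55; a_9 = 1; a_{10} = 28.
Since a_{10} = a_1 = 28, the sequence is periodic with period 9.
The value 1 first appears (with k ≥ 2) at a_9.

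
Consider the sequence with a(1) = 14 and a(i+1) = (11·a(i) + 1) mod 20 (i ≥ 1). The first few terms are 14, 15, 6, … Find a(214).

Computing terms: a(1) = 14, a(2) = 15, a(3) = 6, a(4) = 7, a(5) = 18, a(6) = 19, a(7) = 10, a(8) = 11, a(9) = 2, a(10) = 3, a(11) = 14.
The sequence repeats with period 10.
(214 - 1) mod 10 = 3, so a(214) = a(4) = 7.

7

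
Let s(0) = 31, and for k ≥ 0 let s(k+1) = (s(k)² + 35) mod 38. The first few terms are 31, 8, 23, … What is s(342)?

We have s(0) = 31; s(1) = 8; s(2) = 23; s(3) = 32; s(4) = 33; s(5) = 22; s(6) = 25; s(7) = 14; s(8) = 3; s(9) = 6; s(10) = 33.
Since s(10) = s(4) = 33, the sequence is eventually periodic: after a pre-period of length 4 it cycles with period 6.
For k ≥ 4, s(k) depends only on (k - 4) mod 6. (342 - 4) mod 6 = 2, so s(342) = s(6) = 25.

25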